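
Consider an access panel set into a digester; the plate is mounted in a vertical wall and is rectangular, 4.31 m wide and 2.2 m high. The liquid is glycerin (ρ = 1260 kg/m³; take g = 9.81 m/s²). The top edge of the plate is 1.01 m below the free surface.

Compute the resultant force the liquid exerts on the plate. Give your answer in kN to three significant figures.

γ = ρg = 1260 × 9.81 / 1000 = 12.3606 kN/m³.
The centroid lies 2.2/2 = 1.1 m below the top edge, so the centroid depth is h_c = 1.01 + 1.1 = 2.11 m.
A = 4.31 × 2.2 = 9.482 m².
Resultant F = γ·h_c·A = 12.3606 × 2.11 × 9.482 = 247.299 kN.

F ≈ 247 kN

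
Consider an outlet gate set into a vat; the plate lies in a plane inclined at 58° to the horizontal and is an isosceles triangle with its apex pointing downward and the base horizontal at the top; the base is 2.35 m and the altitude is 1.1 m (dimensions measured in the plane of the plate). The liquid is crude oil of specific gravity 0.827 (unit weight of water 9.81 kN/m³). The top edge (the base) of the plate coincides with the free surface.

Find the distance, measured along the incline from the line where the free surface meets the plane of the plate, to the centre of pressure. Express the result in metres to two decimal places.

γ = 0.827 × 9.81 = 8.11287 kN/m³.
Let θ = 58° be the plate's angle to the horizontal; measure y along the incline from where the plane meets the free surface. Vertical depth h = y·sinθ with sinθ = 0.848048.
With the apex down, the centroid sits h/3 = 1.1/3 = 0.366667 m below the base (the top edge), so y_c = 0.366667 m and h_c = 0.366667 × 0.848048 = 0.310951 m.
A = ½ × 2.35 × 1.1 = 1.2925 m².
Resultant F = γ·h_c·A = 8.11287 × 0.310951 × 1.2925 = 3.2606 kN.
I_c = b·h³/36 = 2.35 × 1.1³/36 = 0.0868847 m⁴.
Centre of pressure: y_p = y_c + I_c/(y_c·A) = 0.366667 + 0.0868847/(0.366667 × 1.2925) = 0.366667 + 0.183333 = 0.55 m along the plane.

y_p = 0.55 m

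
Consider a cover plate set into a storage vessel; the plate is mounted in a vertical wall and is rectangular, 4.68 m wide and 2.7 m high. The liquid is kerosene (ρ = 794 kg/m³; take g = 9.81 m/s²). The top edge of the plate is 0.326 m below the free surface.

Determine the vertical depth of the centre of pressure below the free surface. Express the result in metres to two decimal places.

h_p = 2.04 m

γ = ρg = 794 × 9.81 / 1000 = 7.78914 kN/m³.
The centroid lies 2.7/2 = 1.35 m below the top edge, so the centroid depth is h_c = 0.326 + 1.35 = 1.676 m.
A = 4.68 × 2.7 = 12.636 m².
Resultant F = γ·h_c·A = 7.78914 × 1.676 × 12.636 = 164.958 kN.
I_c = b·h³/12 = 4.68 × 2.7³/12 = 7.67637 m⁴.
Centre of pressure: y_p = y_c + I_c/(y_c·A) = 1.676 + 7.67637/(1.676 × 12.636) = 1.676 + 0.36247 = 2.03847 m along the plane.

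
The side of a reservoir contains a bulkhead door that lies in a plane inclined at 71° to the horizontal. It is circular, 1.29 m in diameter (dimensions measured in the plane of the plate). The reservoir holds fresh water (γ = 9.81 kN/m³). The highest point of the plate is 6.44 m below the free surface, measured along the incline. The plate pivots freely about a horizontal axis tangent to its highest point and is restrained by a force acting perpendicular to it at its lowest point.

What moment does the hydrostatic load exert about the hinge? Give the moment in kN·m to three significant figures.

M ≈ 56.7 kN·m

γ = 9.81 kN/m³.
Let θ = 71° be the plate's angle to the horizontal; measure y along the incline from where the plane meets the free surface. Vertical depth h = y·sinθ with sinθ = 0.945519.
The centroid is at the centre, 0.645 m below the top of the plate, so y_c = 6.44 + 0.645 = 7.085 m and h_c = 7.085 × 0.945519 = 6.699 m.
A = π(0.645)² = 1.30698 m².
Resultant F = γ·h_c·A = 9.81 × 6.699 × 1.30698 = 85.8911 kN.
I_c = πr⁴/4 = π × 0.645⁴/4 = 0.135934 m⁴.
Centre of pressure: y_p = y_c + I_c/(y_c·A) = 7.085 + 0.135934/(7.085 × 1.30698) = 7.085 + 0.0146798 = 7.09968 m along the plane.
The resultant acts 0.645 + 0.0146798 = 0.65968 m (along the plate) below the hinge at the top edge, so the moment about the hinge is M = F × 0.65968 = 85.8911 × 0.65968 = 56.6606 kN·m.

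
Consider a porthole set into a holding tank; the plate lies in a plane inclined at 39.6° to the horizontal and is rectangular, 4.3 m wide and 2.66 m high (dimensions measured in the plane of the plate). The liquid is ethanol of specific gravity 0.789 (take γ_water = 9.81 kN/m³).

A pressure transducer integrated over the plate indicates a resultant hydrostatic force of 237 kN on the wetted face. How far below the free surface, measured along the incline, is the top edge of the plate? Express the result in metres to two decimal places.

y_top ≈ 2.87 m

γ = 0.789 × 9.81 = 7.74009 kN/m³.
A = 4.3 × 2.66 = 11.438 m².
From F = γ·h_c·A, the centroid depth is h_c = 237/(7.74009 × 11.438) = 2.67702 m.
Let θ = 39.6° be the plate's angle to the horizontal; measure y along the incline from where the plane meets the free surface. Vertical depth h = y·sinθ with sinθ = 0.637424.
Along the incline, y_c = h_c/sinθ = 2.67702/0.637424 = 4.19975 m.
The centroid lies 2.66/2 = 1.33 m below the top edge, so the top edge sits at y_top = 4.19975 − 1.33 = 2.86975 m along the incline.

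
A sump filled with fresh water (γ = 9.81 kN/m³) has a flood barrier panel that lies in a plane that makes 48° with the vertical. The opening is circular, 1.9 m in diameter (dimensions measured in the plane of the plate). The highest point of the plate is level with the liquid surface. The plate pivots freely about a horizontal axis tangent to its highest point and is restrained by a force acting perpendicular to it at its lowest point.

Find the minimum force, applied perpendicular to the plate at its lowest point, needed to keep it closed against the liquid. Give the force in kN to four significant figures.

γ = 9.81 kN/m³.
The plate makes 48° with the vertical, i.e. θ = 90° − 48° = 42° to the horizontal. Measuring y along the incline from the free-surface line, vertical depth h = y·sinθ with sinθ = 0.669131.
The centroid is at the centre, 0.95 m below the top of the plate, so y_c = 0.95 m and h_c = 0.95 × 0.669131 = 0.635674 m.
A = π(0.95)² = 2.83529 m².
Resultant F = γ·h_c·A = 9.81 × 0.635674 × 2.83529 = 17.6808 kN.
I_c = πr⁴/4 = π × 0.95⁴/4 = 0.639712 m⁴.
Centre of pressure: y_p = y_c + I_c/(y_c·A) = 0.95 + 0.639712/(0.95 × 2.83529) = 0.95 + 0.2375 = 1.1875 m along the plane.
The resultant acts 0.95 + 0.2375 = 1.1875 m (along the plate) below the hinge at the top edge, so the moment about the hinge is M = F × 1.1875 = 17.6808 × 1.1875 = 20.996 kN·m.
A normal force at the bottom, 1.9 m from the hinge, must supply this moment: P = 20.996/1.9 = 11.0505 kN.

P ≈ 11.05 kN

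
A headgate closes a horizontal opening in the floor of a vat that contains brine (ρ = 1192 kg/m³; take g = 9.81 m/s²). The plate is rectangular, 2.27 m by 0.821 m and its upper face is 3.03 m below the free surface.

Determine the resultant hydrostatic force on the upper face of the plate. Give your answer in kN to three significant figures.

F ≈ 66.0 kN

γ = ρg = 1192 × 9.81 / 1000 = 11.69352 kN/m³.
The plate is horizontal, so pressure is uniform at p = γ·h = 11.69352 × 3.03 = 35.4314 kN/m².
A = 2.27 × 0.821 = 1.86367 m².
F = p·A = 35.4314 × 1.86367 = 66.0324 kN.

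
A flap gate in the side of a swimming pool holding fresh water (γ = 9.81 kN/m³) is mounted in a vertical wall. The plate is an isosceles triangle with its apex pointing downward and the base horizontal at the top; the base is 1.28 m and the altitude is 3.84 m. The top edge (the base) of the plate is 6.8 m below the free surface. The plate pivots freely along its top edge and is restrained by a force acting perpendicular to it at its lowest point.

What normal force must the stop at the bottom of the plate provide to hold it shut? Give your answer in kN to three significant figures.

P ≈ 70.1 kN

γ = 9.81 kN/m³.
With the apex down, the centroid sits h/3 = 3.84/3 = 1.28 m below the base (the top edge), so the centroid depth is h_c = 6.8 + 1.28 = 8.08 m.
A = ½ × 1.28 × 3.84 = 2.4576 m².
Resultant F = γ·h_c·A = 9.81 × 8.08 × 2.4576 = 194.801 kN.
I_c = b·h³/36 = 1.28 × 3.84³/36 = 2.01327 m⁴.
Centre of pressure: y_p = y_c + I_c/(y_c·A) = 8.08 + 2.01327/(8.08 × 2.4576) = 8.08 + 0.101386 = 8.18139 m along the plane.
The resultant acts 1.28 + 0.101386 = 1.38139 m (along the plate) below the hinge at the top edge, so the moment about the hinge is M = F × 1.38139 = 194.801 × 1.38139 = 269.096 kN·m.
A normal force at the bottom, 3.84 m from the hinge, must supply this moment: P = 269.096/3.84 = 70.0771 kN.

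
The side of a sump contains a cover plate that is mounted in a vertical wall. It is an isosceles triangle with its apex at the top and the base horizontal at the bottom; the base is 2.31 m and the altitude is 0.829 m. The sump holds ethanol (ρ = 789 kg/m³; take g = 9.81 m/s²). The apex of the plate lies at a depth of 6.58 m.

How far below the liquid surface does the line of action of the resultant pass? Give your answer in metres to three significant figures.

h_p = 7.14 m

γ = ρg = 789 × 9.81 / 1000 = 7.74009 kN/m³.
With the apex up, the centroid sits 2h/3 = 2 × 0.829/3 = 0.552667 m below the apex, so the centroid depth is h_c = 6.58 + 0.552667 = 7.13267 m.
A = ½ × 2.31 × 0.829 = 0.957495 m².
Resultant F = γ·h_c·A = 7.74009 × 7.13267 × 0.957495 = 52.8609 kN.
I_c = b·h³/36 = 2.31 × 0.829³/36 = 0.0365572 m⁴.
Centre of pressure: y_p = y_c + I_c/(y_c·A) = 7.13267 + 0.0365572/(7.13267 × 0.957495) = 7.13267 + 0.00535284 = 7.13802 m along the plane.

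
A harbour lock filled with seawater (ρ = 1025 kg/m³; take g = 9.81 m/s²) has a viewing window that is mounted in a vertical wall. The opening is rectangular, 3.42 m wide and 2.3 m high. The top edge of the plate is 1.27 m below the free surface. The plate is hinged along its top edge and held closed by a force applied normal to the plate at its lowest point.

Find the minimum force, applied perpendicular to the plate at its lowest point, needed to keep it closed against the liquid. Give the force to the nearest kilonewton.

γ = ρg = 1025 × 9.81 / 1000 = 10.05525 kN/m³.
The centroid lies 2.3/2 = 1.15 m below the top edge, so the centroid depth is h_c = 1.27 + 1.15 = 2.42 m.
A = 3.42 × 2.3 = 7.866 m².
Resultant F = γ·h_c·A = 10.05525 × 2.42 × 7.866 = 191.409 kN.
I_c = b·h³/12 = 3.42 × 2.3³/12 = 3.46759 m⁴.
Centre of pressure: y_p = y_c + I_c/(y_c·A) = 2.42 + 3.46759/(2.42 × 7.866) = 2.42 + 0.182162 = 2.60216 m along the plane.
The resultant acts 1.15 + 0.182162 = 1.33216 m (along the plate) below the hinge at the top edge, so the moment about the hinge is M = F × 1.33216 = 191.409 × 1.33216 = 254.987 kN·m.
A normal force at the bottom, 2.3 m from the hinge, must supply this moment: P = 254.987/2.3 = 110.864 kN.

P ≈ 111 kN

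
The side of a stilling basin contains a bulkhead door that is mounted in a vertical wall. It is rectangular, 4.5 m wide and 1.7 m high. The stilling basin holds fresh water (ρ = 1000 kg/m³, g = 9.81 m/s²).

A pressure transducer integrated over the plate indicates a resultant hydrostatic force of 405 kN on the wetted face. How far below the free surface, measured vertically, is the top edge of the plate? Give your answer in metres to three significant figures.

γ = ρg = 1000 × 9.81 = 9810 N/m³ = 9.81 kN/m³.
A = 4.5 × 1.7 = 7.65 m².
From F = γ·h_c·A, the centroid depth is h_c = 405/(9.81 × 7.65) = 5.39665 m.
The centroid lies 1.7/2 = 0.85 m below the top edge, so the top edge sits at h_top = 5.39665 − 0.85 = 4.54665 m below the surface.

d_top ≈ 4.55 m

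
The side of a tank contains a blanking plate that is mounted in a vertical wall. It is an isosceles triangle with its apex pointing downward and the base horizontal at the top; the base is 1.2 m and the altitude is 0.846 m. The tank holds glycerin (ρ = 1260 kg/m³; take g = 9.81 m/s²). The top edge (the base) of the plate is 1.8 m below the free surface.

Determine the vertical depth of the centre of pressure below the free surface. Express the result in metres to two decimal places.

h_p = 2.10 m

γ = ρg = 1260 × 9.81 / 1000 = 12.3606 kN/m³.
With the apex down, the centroid sits h/3 = 0.846/3 = 0.282 m below the base (the top edge), so the centroid depth is h_c = 1.8 + 0.282 = 2.082 m.
A = ½ × 1.2 × 0.846 = 0.5076 m².
Resultant F = γ·h_c·A = 12.3606 × 2.082 × 0.5076 = 13.063 kN.
I_c = b·h³/36 = 1.2 × 0.846³/36 = 0.0201832 m⁴.
Centre of pressure: y_p = y_c + I_c/(y_c·A) = 2.082 + 0.0201832/(2.082 × 0.5076) = 2.082 + 0.019098 = 2.1011 m along the plane.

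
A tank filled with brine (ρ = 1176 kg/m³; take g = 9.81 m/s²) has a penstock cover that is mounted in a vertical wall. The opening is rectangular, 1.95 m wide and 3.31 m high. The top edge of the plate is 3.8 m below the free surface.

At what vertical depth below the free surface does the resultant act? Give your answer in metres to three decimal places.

h_p = 5.622 m

γ = ρg = 1176 × 9.81 / 1000 = 11.53656 kN/m³.
The centroid lies 3.31/2 = 1.655 m below the top edge, so the centroid depth is h_c = 3.8 + 1.655 = 5.455 m.
A = 1.95 × 3.31 = 6.4545 m².
Resultant F = γ·h_c·A = 11.53656 × 5.455 × 6.4545 = 406.194 kN.
I_c = b·h³/12 = 1.95 × 3.31³/12 = 5.89301 m⁴.
Centre of pressure: y_p = y_c + I_c/(y_c·A) = 5.455 + 5.89301/(5.455 × 6.4545) = 5.455 + 0.167371 = 5.62237 m along the plane.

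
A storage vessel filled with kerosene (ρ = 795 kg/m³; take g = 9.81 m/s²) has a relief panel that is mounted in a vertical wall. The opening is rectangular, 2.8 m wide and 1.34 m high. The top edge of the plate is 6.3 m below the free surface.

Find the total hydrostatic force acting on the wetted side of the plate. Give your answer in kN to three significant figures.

γ = ρg = 795 × 9.81 / 1000 = 7.79895 kN/m³.
The centroid lies 1.34/2 = 0.67 m below the top edge, so the centroid depth is h_c = 6.3 + 0.67 = 6.97 m.
A = 2.8 × 1.34 = 3.752 m².
Resultant F = γ·h_c·A = 7.79895 × 6.97 × 3.752 = 203.954 kN.

F ≈ 204 kN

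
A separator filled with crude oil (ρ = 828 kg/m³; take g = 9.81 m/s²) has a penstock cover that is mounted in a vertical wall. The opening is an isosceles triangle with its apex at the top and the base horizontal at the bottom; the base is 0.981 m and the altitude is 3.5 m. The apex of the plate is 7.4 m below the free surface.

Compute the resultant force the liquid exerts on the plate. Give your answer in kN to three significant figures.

F ≈ 136 kN

γ = ρg = 828 × 9.81 / 1000 = 8.12268 kN/m³.
With the apex up, the centroid sits 2h/3 = 2 × 3.5/3 = 2.33333 m below the apex, so the centroid depth is h_c = 7.4 + 2.33333 = 9.73333 m.
A = ½ × 0.981 × 3.5 = 1.71675 m².
Resultant F = γ·h_c·A = 8.12268 × 9.73333 × 1.71675 = 135.727 kN.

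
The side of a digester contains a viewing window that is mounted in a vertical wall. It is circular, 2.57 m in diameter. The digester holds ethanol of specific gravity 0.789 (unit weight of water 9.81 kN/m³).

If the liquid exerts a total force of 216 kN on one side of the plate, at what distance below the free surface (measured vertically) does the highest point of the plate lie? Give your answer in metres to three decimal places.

γ = 0.789 × 9.81 = 7.74009 kN/m³.
A = π(1.285)² = 5.18748 m².
From F = γ·h_c·A, the centroid depth is h_c = 216/(7.74009 × 5.18748) = 5.37962 m.
The centroid is at the centre, 1.285 m below the top of the plate, so the highest point sits at h_top = 5.37962 − 1.285 = 4.09462 m below the surface.

d_top ≈ 4.095 m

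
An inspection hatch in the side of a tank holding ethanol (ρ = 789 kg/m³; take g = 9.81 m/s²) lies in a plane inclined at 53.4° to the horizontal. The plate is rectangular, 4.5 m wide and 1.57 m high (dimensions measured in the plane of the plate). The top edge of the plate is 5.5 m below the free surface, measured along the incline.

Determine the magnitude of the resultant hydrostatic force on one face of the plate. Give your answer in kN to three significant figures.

F ≈ 276 kN

γ = ρg = 789 × 9.81 / 1000 = 7.74009 kN/m³.
Let θ = 53.4° be the plate's angle to the horizontal; measure y along the incline from where the plane meets the free surface. Vertical depth h = y·sinθ with sinθ = 0.802817.
The centroid lies 1.57/2 = 0.785 m below the top edge, so y_c = 5.5 + 0.785 = 6.285 m and h_c = 6.285 × 0.802817 = 5.0457 m.
A = 4.5 × 1.57 = 7.065 m².
Resultant F = γ·h_c·A = 7.74009 × 5.0457 × 7.065 = 275.918 kN.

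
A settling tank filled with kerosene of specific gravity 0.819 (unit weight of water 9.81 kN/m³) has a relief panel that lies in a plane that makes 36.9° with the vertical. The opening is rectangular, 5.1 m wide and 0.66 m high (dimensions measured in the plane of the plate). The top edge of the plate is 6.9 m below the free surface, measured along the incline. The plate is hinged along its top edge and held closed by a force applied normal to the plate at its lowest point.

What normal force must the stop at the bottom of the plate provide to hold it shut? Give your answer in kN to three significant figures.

γ = 0.819 × 9.81 = 8.03439 kN/m³.
The plate makes 36.9° with the vertical, i.e. θ = 90° − 36.9° = 53.1° to the horizontal. Measuring y along the incline from the free-surface line, vertical depth h = y·sinθ with sinθ = 0.799685.
The centroid lies 0.66/2 = 0.33 m below the top edge, so y_c = 6.9 + 0.33 = 7.23 m and h_c = 7.23 × 0.799685 = 5.78172 m.
A = 5.1 × 0.66 = 3.366 m².
Resultant F = γ·h_c·A = 8.03439 × 5.78172 × 3.366 = 156.359 kN.
I_c = b·h³/12 = 5.1 × 0.66³/12 = 0.122186 m⁴.
Centre of pressure: y_p = y_c + I_c/(y_c·A) = 7.23 + 0.122186/(7.23 × 3.366) = 7.23 + 0.00502076 = 7.23502 m along the plane.
The resultant acts 0.33 + 0.00502076 = 0.335021 m (along the plate) below the hinge at the top edge, so the moment about the hinge is M = F × 0.335021 = 156.359 × 0.335021 = 52.3835 kN·m.
A normal force at the bottom, 0.66 m from the hinge, must supply this moment: P = 52.3835/0.66 = 79.3689 kN.

P ≈ 79.4 kN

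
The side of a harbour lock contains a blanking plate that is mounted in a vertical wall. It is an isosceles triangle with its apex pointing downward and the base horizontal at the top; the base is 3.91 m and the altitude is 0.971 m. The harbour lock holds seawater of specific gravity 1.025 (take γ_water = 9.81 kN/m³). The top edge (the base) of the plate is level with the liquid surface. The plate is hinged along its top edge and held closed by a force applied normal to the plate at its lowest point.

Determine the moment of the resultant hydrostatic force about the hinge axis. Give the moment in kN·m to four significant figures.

γ = 1.025 × 9.81 = 10.05525 kN/m³.
With the apex down, the centroid sits h/3 = 0.971/3 = 0.323667 m below the base (the top edge), so the centroid depth is h_c = 0.323667 m.
A = ½ × 3.91 × 0.971 = 1.8983 m².
Resultant F = γ·h_c·A = 10.05525 × 0.323667 × 1.8983 = 6.17812 kN.
I_c = b·h³/36 = 3.91 × 0.971³/36 = 0.0994333 m⁴.
Centre of pressure: y_p = y_c + I_c/(y_c·A) = 0.323667 + 0.0994333/(0.323667 × 1.8983) = 0.323667 + 0.161834 = 0.485501 m along the plane.
The resultant acts 0.323667 + 0.161834 = 0.485501 m (along the plate) below the hinge at the top edge, so the moment about the hinge is M = F × 0.485501 = 6.17812 × 0.485501 = 2.99948 kN·m.

M ≈ 2.999 kN·m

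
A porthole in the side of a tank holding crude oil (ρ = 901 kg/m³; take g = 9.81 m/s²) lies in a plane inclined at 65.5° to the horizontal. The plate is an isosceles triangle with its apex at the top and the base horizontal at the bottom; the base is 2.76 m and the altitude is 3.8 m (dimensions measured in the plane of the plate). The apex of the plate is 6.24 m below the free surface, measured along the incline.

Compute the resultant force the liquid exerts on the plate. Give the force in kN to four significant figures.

γ = ρg = 901 × 9.81 / 1000 = 8.83881 kN/m³.
Let θ = 65.5° be the plate's angle to the horizontal; measure y along the incline from where the plane meets the free surface. Vertical depth h = y·sinθ with sinθ = 0.909961.
With the apex up, the centroid sits 2h/3 = 2 × 3.8/3 = 2.53333 m below the apex, so y_c = 6.24 + 2.53333 = 8.77333 m and h_c = 8.77333 × 0.909961 = 7.98339 m.
A = ½ × 2.76 × 3.8 = 5.244 m².
Resultant F = γ·h_c·A = 8.83881 × 7.98339 × 5.244 = 370.036 kN.

F ≈ 370.0 kN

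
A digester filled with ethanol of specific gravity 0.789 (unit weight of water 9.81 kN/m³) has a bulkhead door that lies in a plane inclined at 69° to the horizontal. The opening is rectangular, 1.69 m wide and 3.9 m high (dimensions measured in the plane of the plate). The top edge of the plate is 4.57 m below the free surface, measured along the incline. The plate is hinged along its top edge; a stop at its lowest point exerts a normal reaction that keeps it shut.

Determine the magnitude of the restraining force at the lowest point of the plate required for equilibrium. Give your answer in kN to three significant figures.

γ = 0.789 × 9.81 = 7.74009 kN/m³.
Let θ = 69° be the plate's angle to the horizontal; measure y along the incline from where the plane meets the free surface. Vertical depth h = y·sinθ with sinθ = 0.933580.
The centroid lies 3.9/2 = 1.95 m below the top edge, so y_c = 4.57 + 1.95 = 6.52 m and h_c = 6.52 × 0.933580 = 6.08694 m.
A = 1.69 × 3.9 = 6.591 m².
Resultant F = γ·h_c·A = 7.74009 × 6.08694 × 6.591 = 310.525 kN.
I_c = b·h³/12 = 1.69 × 3.9³/12 = 8.35409 m⁴.
Centre of pressure: y_p = y_c + I_c/(y_c·A) = 6.52 + 8.35409/(6.52 × 6.591) = 6.52 + 0.194402 = 6.7144 m along the plane.
The resultant acts 1.95 + 0.194402 = 2.1444 m (along the plate) below the hinge at the top edge, so the moment about the hinge is M = F × 2.1444 = 310.525 × 2.1444 = 665.89 kN·m.
A normal force at the bottom, 3.9 m from the hinge, must supply this moment: P = 665.89/3.9 = 170.741 kN.

P ≈ 171 kN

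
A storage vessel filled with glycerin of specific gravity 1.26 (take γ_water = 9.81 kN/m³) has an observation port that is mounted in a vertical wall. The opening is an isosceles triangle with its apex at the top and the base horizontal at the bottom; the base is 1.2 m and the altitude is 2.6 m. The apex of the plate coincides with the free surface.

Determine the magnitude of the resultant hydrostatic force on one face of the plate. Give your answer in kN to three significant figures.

γ = 1.26 × 9.81 = 12.3606 kN/m³.
With the apex up, the centroid sits 2h/3 = 2 × 2.6/3 = 1.73333 m below the apex, so the centroid depth is h_c = 1.73333 m.
A = ½ × 1.2 × 2.6 = 1.56 m².
Resultant F = γ·h_c·A = 12.3606 × 1.73333 × 1.56 = 33.423 kN.

F ≈ 33.4 kN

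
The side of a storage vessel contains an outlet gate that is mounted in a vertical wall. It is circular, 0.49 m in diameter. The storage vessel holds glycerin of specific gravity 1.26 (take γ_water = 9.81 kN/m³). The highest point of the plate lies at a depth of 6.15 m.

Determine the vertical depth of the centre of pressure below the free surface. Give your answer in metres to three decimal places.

γ = 1.26 × 9.81 = 12.3606 kN/m³.
The centroid is at the centre, 0.245 m below the top of the plate, so the centroid depth is h_c = 6.15 + 0.245 = 6.395 m.
A = π(0.245)² = 0.188574 m².
Resultant F = γ·h_c·A = 12.3606 × 6.395 × 0.188574 = 14.906 kN.
I_c = πr⁴/4 = π × 0.245⁴/4 = 0.00282979 m⁴.
Centre of pressure: y_p = y_c + I_c/(y_c·A) = 6.395 + 0.00282979/(6.395 × 0.188574) = 6.395 + 0.00234656 = 6.39735 m along the plane.

h_p = 6.397 m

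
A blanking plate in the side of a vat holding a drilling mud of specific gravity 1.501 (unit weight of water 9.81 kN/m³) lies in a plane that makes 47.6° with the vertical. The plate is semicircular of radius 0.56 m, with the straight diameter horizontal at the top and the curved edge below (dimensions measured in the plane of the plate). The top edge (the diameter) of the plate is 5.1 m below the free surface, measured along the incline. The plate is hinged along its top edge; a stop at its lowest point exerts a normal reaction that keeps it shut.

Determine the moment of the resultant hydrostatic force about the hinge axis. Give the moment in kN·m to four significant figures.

γ = 1.501 × 9.81 = 14.72481 kN/m³.
The plate makes 47.6° with the vertical, i.e. θ = 90° − 47.6° = 42.4° to the horizontal. Measuring y along the incline from the free-surface line, vertical depth h = y·sinθ with sinθ = 0.674302.
The centroid of a semicircle lies 4r/(3π) = 0.237671 m from the diameter, here below the top edge, so y_c = 5.1 + 0.237671 = 5.33767 m and h_c = 5.33767 × 0.674302 = 3.5992 m.
A = πr²/2 = π × 0.56²/2 = 0.492602 m².
Resultant F = γ·h_c·A = 14.72481 × 3.5992 × 0.492602 = 26.1067 kN.
I_c = (π/8 − 8/(9π))·r⁴ = 0.109757 × 0.56⁴ = 0.010794 m⁴.
Centre of pressure: y_p = y_c + I_c/(y_c·A) = 5.33767 + 0.010794/(5.33767 × 0.492602) = 5.33767 + 0.0041052 = 5.34178 m along the plane.
The resultant acts 0.237671 + 0.0041052 = 0.241776 m (along the plate) below the hinge at the top edge, so the moment about the hinge is M = F × 0.241776 = 26.1067 × 0.241776 = 6.31197 kN·m.

M ≈ 6.312 kN·m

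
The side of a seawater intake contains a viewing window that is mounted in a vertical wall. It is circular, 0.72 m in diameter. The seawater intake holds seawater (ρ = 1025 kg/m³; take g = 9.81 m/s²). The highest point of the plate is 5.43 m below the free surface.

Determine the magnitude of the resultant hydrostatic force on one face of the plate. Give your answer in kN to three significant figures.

γ = ρg = 1025 × 9.81 / 1000 = 10.05525 kN/m³.
The centroid is at the centre, 0.36 m below the top of the plate, so the centroid depth is h_c = 5.43 + 0.36 = 5.79 m.
A = π(0.36)² = 0.40715 m².
Resultant F = γ·h_c·A = 10.05525 × 5.79 × 0.40715 = 23.7042 kN.

F ≈ 23.7 kN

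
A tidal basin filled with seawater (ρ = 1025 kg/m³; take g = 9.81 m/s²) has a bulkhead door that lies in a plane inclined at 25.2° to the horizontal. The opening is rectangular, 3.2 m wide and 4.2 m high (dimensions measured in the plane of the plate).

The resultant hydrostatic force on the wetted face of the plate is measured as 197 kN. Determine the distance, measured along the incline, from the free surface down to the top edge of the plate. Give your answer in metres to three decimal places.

y_top ≈ 1.324 m

γ = ρg = 1025 × 9.81 / 1000 = 10.05525 kN/m³.
A = 3.2 × 4.2 = 13.44 m².
From F = γ·h_c·A, the centroid depth is h_c = 197/(10.05525 × 13.44) = 1.45772 m.
Let θ = 25.2° be the plate's angle to the horizontal; measure y along the incline from where the plane meets the free surface. Vertical depth h = y·sinθ with sinθ = 0.425779.
Along the incline, y_c = h_c/sinθ = 1.45772/0.425779 = 3.42365 m.
The centroid lies 4.2/2 = 2.1 m below the top edge, so the top edge sits at y_top = 3.42365 − 2.1 = 1.32365 m along the incline.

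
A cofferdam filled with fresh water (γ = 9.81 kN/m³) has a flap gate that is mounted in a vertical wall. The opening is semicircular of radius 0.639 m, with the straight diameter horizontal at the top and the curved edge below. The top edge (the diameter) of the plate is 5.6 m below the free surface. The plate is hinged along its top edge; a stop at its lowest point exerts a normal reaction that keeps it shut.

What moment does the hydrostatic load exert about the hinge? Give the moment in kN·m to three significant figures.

γ = 9.81 kN/m³.
The centroid of a semicircle lies 4r/(3π) = 0.2712 m from the diameter, here below the top edge, so the centroid depth is h_c = 5.6 + 0.2712 = 5.8712 m.
A = πr²/2 = π × 0.639²/2 = 0.641389 m².
Resultant F = γ·h_c·A = 9.81 × 5.8712 × 0.641389 = 36.9417 kN.
I_c = (π/8 − 8/(9π))·r⁴ = 0.109757 × 0.639⁴ = 0.0182993 m⁴.
Centre of pressure: y_p = y_c + I_c/(y_c·A) = 5.8712 + 0.0182993/(5.8712 × 0.641389) = 5.8712 + 0.00485944 = 5.87606 m along the plane.
The resultant acts 0.2712 + 0.00485944 = 0.276059 m (along the plate) below the hinge at the top edge, so the moment about the hinge is M = F × 0.276059 = 36.9417 × 0.276059 = 10.1981 kN·m.

M ≈ 10.2 kN·m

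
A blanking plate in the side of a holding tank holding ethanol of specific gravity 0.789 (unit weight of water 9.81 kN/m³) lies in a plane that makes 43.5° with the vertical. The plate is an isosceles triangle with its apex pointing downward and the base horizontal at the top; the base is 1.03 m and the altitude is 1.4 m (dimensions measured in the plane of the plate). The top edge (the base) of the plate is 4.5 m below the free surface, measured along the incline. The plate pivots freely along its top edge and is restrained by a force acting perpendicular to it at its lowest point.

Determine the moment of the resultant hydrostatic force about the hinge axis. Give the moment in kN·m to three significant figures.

γ = 0.789 × 9.81 = 7.74009 kN/m³.
The plate makes 43.5° with the vertical, i.e. θ = 90° − 43.5° = 46.5° to the horizontal. Measuring y along the incline from the free-surface line, vertical depth h = y·sinθ with sinθ = 0.725374.
With the apex down, the centroid sits h/3 = 1.4/3 = 0.466667 m below the base (the top edge), so y_c = 4.5 + 0.466667 = 4.96667 m and h_c = 4.96667 × 0.725374 = 3.60269 m.
A = ½ × 1.03 × 1.4 = 0.721 m².
Resultant F = γ·h_c·A = 7.74009 × 3.60269 × 0.721 = 20.1052 kN.
I_c = b·h³/36 = 1.03 × 1.4³/36 = 0.0785089 m⁴.
Centre of pressure: y_p = y_c + I_c/(y_c·A) = 4.96667 + 0.0785089/(4.96667 × 0.721) = 4.96667 + 0.0219239 = 4.98859 m along the plane.
The resultant acts 0.466667 + 0.0219239 = 0.488591 m (along the plate) below the hinge at the top edge, so the moment about the hinge is M = F × 0.488591 = 20.1052 × 0.488591 = 9.82322 kN·m.

M ≈ 9.82 kN·m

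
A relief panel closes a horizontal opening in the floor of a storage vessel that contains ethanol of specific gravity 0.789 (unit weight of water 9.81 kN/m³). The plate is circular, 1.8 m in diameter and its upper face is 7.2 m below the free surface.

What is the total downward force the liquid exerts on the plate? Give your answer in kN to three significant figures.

F ≈ 142 kN

γ = 0.789 × 9.81 = 7.74009 kN/m³.
The plate is horizontal, so pressure is uniform at p = γ·h = 7.74009 × 7.2 = 55.7286 kN/m².
A = π(0.9)² = 2.54469 m².
F = p·A = 55.7286 × 2.54469 = 141.812 kN.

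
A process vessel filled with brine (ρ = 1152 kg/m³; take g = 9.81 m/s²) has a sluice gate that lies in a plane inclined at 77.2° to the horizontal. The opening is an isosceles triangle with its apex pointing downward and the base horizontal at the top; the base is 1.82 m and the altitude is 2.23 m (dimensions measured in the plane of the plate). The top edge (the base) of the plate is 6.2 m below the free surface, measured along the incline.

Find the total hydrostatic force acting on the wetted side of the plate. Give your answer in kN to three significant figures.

γ = ρg = 1152 × 9.81 / 1000 = 11.30112 kN/m³.
Let θ = 77.2° be the plate's angle to the horizontal; measure y along the incline from where the plane meets the free surface. Vertical depth h = y·sinθ with sinθ = 0.975149.
With the apex down, the centroid sits h/3 = 2.23/3 = 0.743333 m below the base (the top edge), so y_c = 6.2 + 0.743333 = 6.94333 m and h_c = 6.94333 × 0.975149 = 6.77078 m.
A = ½ × 1.82 × 2.23 = 2.0293 m².
Resultant F = γ·h_c·A = 11.30112 × 6.77078 × 2.0293 = 155.277 kN.

F ≈ 155 kN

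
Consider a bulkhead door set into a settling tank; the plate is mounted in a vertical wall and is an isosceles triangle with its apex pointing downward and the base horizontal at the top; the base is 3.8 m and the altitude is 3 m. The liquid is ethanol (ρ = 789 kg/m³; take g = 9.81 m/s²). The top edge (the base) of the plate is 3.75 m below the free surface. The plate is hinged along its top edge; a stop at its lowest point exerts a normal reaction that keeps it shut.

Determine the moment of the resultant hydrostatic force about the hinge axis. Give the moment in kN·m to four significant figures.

M ≈ 231.6 kN·m

γ = ρg = 789 × 9.81 / 1000 = 7.74009 kN/m³.
With the apex down, the centroid sits h/3 = 3/3 = 1 m below the base (the top edge), so the centroid depth is h_c = 3.75 + 1 = 4.75 m.
A = ½ × 3.8 × 3 = 5.7 m².
Resultant F = γ·h_c·A = 7.74009 × 4.75 × 5.7 = 209.563 kN.
I_c = b·h³/36 = 3.8 × 3³/36 = 2.85 m⁴.
Centre of pressure: y_p = y_c + I_c/(y_c·A) = 4.75 + 2.85/(4.75 × 5.7) = 4.75 + 0.105263 = 4.85526 m along the plane.
The resultant acts 1 + 0.105263 = 1.10526 m (along the plate) below the hinge at the top edge, so the moment about the hinge is M = F × 1.10526 = 209.563 × 1.10526 = 231.622 kN·m.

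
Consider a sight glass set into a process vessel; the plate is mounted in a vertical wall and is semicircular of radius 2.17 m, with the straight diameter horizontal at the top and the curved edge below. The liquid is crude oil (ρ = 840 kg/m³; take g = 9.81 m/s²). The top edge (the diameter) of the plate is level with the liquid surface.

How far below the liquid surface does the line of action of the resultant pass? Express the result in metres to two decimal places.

h_p = 1.28 m

γ = ρg = 840 × 9.81 / 1000 = 8.2404 kN/m³.
The centroid of a semicircle lies 4r/(3π) = 0.920977 m from the diameter, here below the top edge, so the centroid depth is h_c = 0.920977 m.
A = πr²/2 = π × 2.17²/2 = 7.39672 m².
Resultant F = γ·h_c·A = 8.2404 × 0.920977 × 7.39672 = 56.1353 kN.
I_c = (π/8 − 8/(9π))·r⁴ = 0.109757 × 2.17⁴ = 2.43372 m⁴.
Centre of pressure: y_p = y_c + I_c/(y_c·A) = 0.920977 + 2.43372/(0.920977 × 7.39672) = 0.920977 + 0.357259 = 1.27824 m along the plane.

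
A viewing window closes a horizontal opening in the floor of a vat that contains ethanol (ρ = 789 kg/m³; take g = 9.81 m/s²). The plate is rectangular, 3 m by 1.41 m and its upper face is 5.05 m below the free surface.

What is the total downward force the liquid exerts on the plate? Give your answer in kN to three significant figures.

γ = ρg = 789 × 9.81 / 1000 = 7.74009 kN/m³.
The plate is horizontal, so pressure is uniform at p = γ·h = 7.74009 × 5.05 = 39.0875 kN/m².
A = 3 × 1.41 = 4.23 m².
F = p·A = 39.0875 × 4.23 = 165.34 kN.

F ≈ 165 kN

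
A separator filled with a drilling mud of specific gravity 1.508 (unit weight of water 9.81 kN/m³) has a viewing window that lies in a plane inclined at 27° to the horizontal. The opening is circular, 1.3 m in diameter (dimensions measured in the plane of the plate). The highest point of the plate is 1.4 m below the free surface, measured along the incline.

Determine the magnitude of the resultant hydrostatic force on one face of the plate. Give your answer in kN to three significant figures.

F ≈ 18.3 kN

γ = 1.508 × 9.81 = 14.79348 kN/m³.
Let θ = 27° be the plate's angle to the horizontal; measure y along the incline from where the plane meets the free surface. Vertical depth h = y·sinθ with sinθ = 0.453990.
The centroid is at the centre, 0.65 m below the top of the plate, so y_c = 1.4 + 0.65 = 2.05 m and h_c = 2.05 × 0.453990 = 0.930679 m.
A = π(0.65)² = 1.32732 m².
Resultant F = γ·h_c·A = 14.79348 × 0.930679 × 1.32732 = 18.2745 kN.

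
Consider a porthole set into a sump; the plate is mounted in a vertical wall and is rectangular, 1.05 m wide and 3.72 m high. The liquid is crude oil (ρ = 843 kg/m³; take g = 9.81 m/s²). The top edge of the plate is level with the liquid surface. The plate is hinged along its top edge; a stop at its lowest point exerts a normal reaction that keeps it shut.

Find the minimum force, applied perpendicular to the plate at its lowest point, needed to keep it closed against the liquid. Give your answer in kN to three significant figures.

P ≈ 40.1 kN

γ = ρg = 843 × 9.81 / 1000 = 8.26983 kN/m³.
The centroid lies 3.72/2 = 1.86 m below the top edge, so the centroid depth is h_c = 1.86 m.
A = 1.05 × 3.72 = 3.906 m².
Resultant F = γ·h_c·A = 8.26983 × 1.86 × 3.906 = 60.0816 kN.
I_c = b·h³/12 = 1.05 × 3.72³/12 = 4.5044 m⁴.
Centre of pressure: y_p = y_c + I_c/(y_c·A) = 1.86 + 4.5044/(1.86 × 3.906) = 1.86 + 0.62 = 2.48 m along the plane.
The resultant acts 1.86 + 0.62 = 2.48 m (along the plate) below the hinge at the top edge, so the moment about the hinge is M = F × 2.48 = 60.0816 × 2.48 = 149.002 kN·m.
A normal force at the bottom, 3.72 m from the hinge, must supply this moment: P = 149.002/3.72 = 40.0543 kN.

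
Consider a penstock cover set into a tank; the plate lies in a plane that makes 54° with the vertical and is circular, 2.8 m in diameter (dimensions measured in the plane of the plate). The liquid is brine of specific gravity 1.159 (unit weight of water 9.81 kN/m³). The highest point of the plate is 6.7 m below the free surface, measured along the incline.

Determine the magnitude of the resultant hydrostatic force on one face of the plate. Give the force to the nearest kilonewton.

F ≈ 333 kN

γ = 1.159 × 9.81 = 11.36979 kN/m³.
The plate makes 54° with the vertical, i.e. θ = 90° − 54° = 36° to the horizontal. Measuring y along the incline from the free-surface line, vertical depth h = y·sinθ with sinθ = 0.587785.
The centroid is at the centre, 1.4 m below the top of the plate, so y_c = 6.7 + 1.4 = 8.1 m and h_c = 8.1 × 0.587785 = 4.76106 m.
A = π(1.4)² = 6.15752 m².
Resultant F = γ·h_c·A = 11.36979 × 4.76106 × 6.15752 = 333.32 kN.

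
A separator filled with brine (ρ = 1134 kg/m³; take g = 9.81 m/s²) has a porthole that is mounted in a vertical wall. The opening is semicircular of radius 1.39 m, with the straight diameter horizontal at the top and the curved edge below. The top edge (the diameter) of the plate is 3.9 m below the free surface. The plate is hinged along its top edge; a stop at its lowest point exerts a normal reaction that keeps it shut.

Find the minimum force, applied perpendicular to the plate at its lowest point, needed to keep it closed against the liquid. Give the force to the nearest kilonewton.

P ≈ 68 kN

γ = ρg = 1134 × 9.81 / 1000 = 11.12454 kN/m³.
The centroid of a semicircle lies 4r/(3π) = 0.589934 m from the diameter, here below the top edge, so the centroid depth is h_c = 3.9 + 0.589934 = 4.48993 m.
A = πr²/2 = π × 1.39²/2 = 3.03494 m².
Resultant F = γ·h_c·A = 11.12454 × 4.48993 × 3.03494 = 151.59 kN.
I_c = (π/8 − 8/(9π))·r⁴ = 0.109757 × 1.39⁴ = 0.409724 m⁴.
Centre of pressure: y_p = y_c + I_c/(y_c·A) = 4.48993 + 0.409724/(4.48993 × 3.03494) = 4.48993 + 0.0300678 = 4.52 m along the plane.
The resultant acts 0.589934 + 0.0300678 = 0.620002 m (along the plate) below the hinge at the top edge, so the moment about the hinge is M = F × 0.620002 = 151.59 × 0.620002 = 93.9861 kN·m.
A normal force at the bottom, 1.39 m from the hinge, must supply this moment: P = 93.9861/1.39 = 67.6159 kN.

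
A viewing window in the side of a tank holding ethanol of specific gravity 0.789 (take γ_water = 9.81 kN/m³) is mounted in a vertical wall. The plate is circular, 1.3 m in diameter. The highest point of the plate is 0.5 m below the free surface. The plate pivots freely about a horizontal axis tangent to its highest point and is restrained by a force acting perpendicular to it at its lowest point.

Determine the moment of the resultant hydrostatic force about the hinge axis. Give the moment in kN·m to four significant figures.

M ≈ 8.765 kN·m

γ = 0.789 × 9.81 = 7.74009 kN/m³.
The centroid is at the centre, 0.65 m below the top of the plate, so the centroid depth is h_c = 0.5 + 0.65 = 1.15 m.
A = π(0.65)² = 1.32732 m².
Resultant F = γ·h_c·A = 7.74009 × 1.15 × 1.32732 = 11.8146 kN.
I_c = πr⁴/4 = π × 0.65⁴/4 = 0.140198 m⁴.
Centre of pressure: y_p = y_c + I_c/(y_c·A) = 1.15 + 0.140198/(1.15 × 1.32732) = 1.15 + 0.0918477 = 1.24185 m along the plane.
The resultant acts 0.65 + 0.0918477 = 0.741848 m (along the plate) below the hinge at the top edge, so the moment about the hinge is M = F × 0.741848 = 11.8146 × 0.741848 = 8.76464 kN·m.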